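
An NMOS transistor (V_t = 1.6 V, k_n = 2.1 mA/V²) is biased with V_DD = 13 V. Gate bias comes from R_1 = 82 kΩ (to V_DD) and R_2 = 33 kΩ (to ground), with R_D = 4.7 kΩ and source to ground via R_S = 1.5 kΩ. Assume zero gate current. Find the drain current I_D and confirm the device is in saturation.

I_D ≈ 0.83 mA

V_G = V_DD·R_2/(R_1+R_2) = 13×33/115 = 3.73 V.
Assume saturation: I_D = (k_n/2)(V_GS − V_t)² with V_GS = V_G − I_D·R_S = 3.73 − 1.5·I_D.
Substituting gives 2.36·I_D² − 7.71·I_D + 4.77 = 0, with roots I_D = 0.828 or 2.44 mA.
The root I_D = 2.44 mA gives V_GS = 0.077 V ≤ V_t, so take I_D = 0.828 mA.
Then V_GS = 2.49 V and V_DS = V_DD − I_D(R_D+R_S) = 13 − 0.828×6.2 = 7.87 V.
Saturation requires V_DS ≥ V_GS − V_t = 0.888 V; 7.87 ≥ 0.888 ✓.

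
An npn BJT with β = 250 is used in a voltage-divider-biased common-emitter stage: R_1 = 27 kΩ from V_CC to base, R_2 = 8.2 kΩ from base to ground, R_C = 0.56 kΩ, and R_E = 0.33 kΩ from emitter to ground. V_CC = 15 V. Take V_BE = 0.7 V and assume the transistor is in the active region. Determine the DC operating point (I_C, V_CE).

I_C ≈ 7.8 mA, V_CE ≈ 8 V

Thevenize the base divider: V_Th = V_CC·R_2/(R_1+R_2) = 15×8.2/35.2 = 3.49 V, R_Th = R_1‖R_2 = 6.29 kΩ.
Base-emitter loop: V_Th = I_B·R_Th + V_BE + (β+1)I_B·R_E, so I_B = (3.49 − 0.7) / (6.29 + 251×0.33) = 0.0314 mA.
I_C = β·I_B = 250×0.0314 = 7.84 mA, and I_E = (β+1)I_B = 7.87 mA.
V_CE = V_CC − I_C·R_C − I_E·R_E = 15 − 7.84×0.56 − 7.87×0.33 = 8.01 V.
V_CE = 8.01 V > 0.2 V confirms active-region operation.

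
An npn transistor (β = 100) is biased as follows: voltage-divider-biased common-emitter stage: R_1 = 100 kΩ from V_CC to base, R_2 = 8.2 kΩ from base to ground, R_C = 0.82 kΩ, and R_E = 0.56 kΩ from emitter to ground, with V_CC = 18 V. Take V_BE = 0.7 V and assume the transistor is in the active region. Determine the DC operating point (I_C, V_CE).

Thevenize the base divider: V_Th = V_CC·R_2/(R_1+R_2) = 18×8.2/108 = 1.36 V, R_Th = R_1‖R_2 = 7.58 kΩ.
Base-emitter loop: V_Th = I_B·R_Th + V_BE + (β+1)I_B·R_E, so I_B = (1.36 − 0.7) / (7.58 + 101×0.56) = 0.0104 mA.
I_C = β·I_B = 100×0.0104 = 1.04 mA, and I_E = (β+1)I_B = 1.05 mA.
V_CE = V_CC − I_C·R_C − I_E·R_E = 18 − 1.04×0.82 − 1.05×0.56 = 16.6 V.
V_CE = 16.6 V > 0.2 V confirms active-region operation.

I_C ≈ 1 mA, V_CE ≈ 17 V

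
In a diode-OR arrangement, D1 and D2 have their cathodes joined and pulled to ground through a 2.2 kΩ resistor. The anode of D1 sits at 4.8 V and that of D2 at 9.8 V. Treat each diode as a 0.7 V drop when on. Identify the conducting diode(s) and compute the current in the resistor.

Assume both conduct. Then node N would need to be at both 4.8−0.7 = 4.1 V and 9.8−0.7 = 9.1 V, which is impossible.
Assume only D2 conducts: V_N = 9.8 − 0.7 = 9.1 V, so I_R = 9.1/2.2 = 4.14 mA.
Check D1: its anode-to-cathode voltage is 4.8 − 9.1 = -4.3 V < 0.7 V, so it is off. The assumption is consistent.

Only D2 conducts; I_R ≈ 4.1 mA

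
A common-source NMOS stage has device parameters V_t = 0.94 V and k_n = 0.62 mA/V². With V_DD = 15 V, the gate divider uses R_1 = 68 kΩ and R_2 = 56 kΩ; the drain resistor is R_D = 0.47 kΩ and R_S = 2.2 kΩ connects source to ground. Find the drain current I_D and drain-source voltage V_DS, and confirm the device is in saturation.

I_D ≈ 1.6 mA, V_DS ≈ 11 V

V_G = V_DD·R_2/(R_1+R_2) = 15×56/124 = 6.77 V.
Assume saturation: I_D = (k_n/2)(V_GS − V_t)² with V_GS = V_G − I_D·R_S = 6.77 − 2.2·I_D.
Substituting gives 1.5·I_D² − 8.96·I_D + 10.6 = 0, with roots I_D = 1.61 or 4.36 mA.
The root I_D = 4.36 mA gives V_GS = -2.81 V ≤ V_t, so take I_D = 1.61 mA.
Then V_GS = 3.22 V and V_DS = V_DD − I_D(R_D+R_S) = 15 − 1.61×2.67 = 10.7 V.
Saturation requires V_DS ≥ V_GS − V_t = 2.28 V; 10.7 ≥ 2.28 ✓.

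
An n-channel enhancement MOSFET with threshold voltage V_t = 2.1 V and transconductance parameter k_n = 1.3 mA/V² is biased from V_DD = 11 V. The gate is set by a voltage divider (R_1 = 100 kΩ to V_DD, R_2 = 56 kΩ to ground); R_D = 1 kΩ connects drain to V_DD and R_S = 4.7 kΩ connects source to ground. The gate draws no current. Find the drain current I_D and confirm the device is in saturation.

I_D ≈ 0.26 mA

V_G = V_DD·R_2/(R_1+R_2) = 11×56/156 = 3.95 V.
Assume saturation: I_D = (k_n/2)(V_GS − V_t)² with V_GS = V_G − I_D·R_S = 3.95 − 4.7·I_D.
Substituting gives 14.4·I_D² − 12.3·I_D + 2.22 = 0, with roots I_D = 0.259 or 0.597 mA.
The root I_D = 0.597 mA gives V_GS = 1.14 V ≤ V_t, so take I_D = 0.259 mA.
Then V_GS = 2.73 V and V_DS = V_DD − I_D(R_D+R_S) = 11 − 0.259×5.7 = 9.52 V.
Saturation requires V_DS ≥ V_GS − V_t = 0.631 V; 9.52 ≥ 0.631 ✓.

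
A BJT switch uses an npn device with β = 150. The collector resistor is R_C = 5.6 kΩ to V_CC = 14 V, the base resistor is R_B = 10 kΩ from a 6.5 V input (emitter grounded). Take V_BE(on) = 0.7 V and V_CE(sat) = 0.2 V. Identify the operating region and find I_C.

saturation; I_C ≈ 2.5 mA

Assume active: I_B = (6.5 − 0.7)/10 = 0.58 mA, giving I_C = β·I_B = 87 mA.
But then V_CE = 14 − 87×5.6 = -473 V < V_CE(sat) = 0.2 V — impossible in the active region.
So the transistor is saturated. With V_CE = 0.2 V, I_C = (V_CC − 0.2)/R_C = 13.8/5.6 = 2.46 mA.
Check: β·I_B = 87 mA > I_C = 2.46 mA, confirming saturation.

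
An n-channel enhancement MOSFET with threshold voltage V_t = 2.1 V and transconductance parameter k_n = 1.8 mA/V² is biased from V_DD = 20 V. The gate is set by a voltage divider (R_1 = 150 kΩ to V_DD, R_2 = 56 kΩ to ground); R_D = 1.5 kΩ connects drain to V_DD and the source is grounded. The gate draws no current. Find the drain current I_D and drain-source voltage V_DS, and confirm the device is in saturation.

I_D ≈ 10 mA, V_DS ≈ 5 V

V_G = V_DD·R_2/(R_1+R_2) = 20×56/206 = 5.44 V. With the source grounded, V_GS = V_G = 5.44 V.
Assume saturation: I_D = (k_n/2)(V_GS − V_t)² = (1.8/2)×(5.44 − 2.1)² = 0.9×3.34² = 10 mA.
V_DS = V_DD − I_D·R_D = 20 − 10×1.5 = 4.97 V.
Saturation requires V_DS ≥ V_GS − V_t = 3.34 V; 4.97 ≥ 3.34 ✓.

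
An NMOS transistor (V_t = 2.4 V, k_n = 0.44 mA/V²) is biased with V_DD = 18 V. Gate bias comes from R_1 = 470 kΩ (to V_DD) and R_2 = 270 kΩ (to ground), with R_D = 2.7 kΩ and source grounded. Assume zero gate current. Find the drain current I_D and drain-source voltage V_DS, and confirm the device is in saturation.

I_D ≈ 3.8 mA, V_DS ≈ 7.7 V

V_G = V_DD·R_2/(R_1+R_2) = 18×270/740 = 6.57 V. With the source grounded, V_GS = V_G = 6.57 V.
Assume saturation: I_D = (k_n/2)(V_GS − V_t)² = (0.44/2)×(6.57 − 2.4)² = 0.22×4.17² = 3.82 mA.
V_DS = V_DD − I_D·R_D = 18 − 3.82×2.7 = 7.68 V.
Saturation requires V_DS ≥ V_GS − V_t = 4.17 V; 7.68 ≥ 4.17 ✓.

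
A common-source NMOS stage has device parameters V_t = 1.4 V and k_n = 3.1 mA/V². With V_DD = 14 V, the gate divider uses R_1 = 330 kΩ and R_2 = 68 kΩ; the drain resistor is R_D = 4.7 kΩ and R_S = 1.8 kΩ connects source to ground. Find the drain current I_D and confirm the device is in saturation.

I_D ≈ 0.3 mA

V_G = V_DD·R_2/(R_1+R_2) = 14×68/398 = 2.39 V.
Assume saturation: I_D = (k_n/2)(V_GS − V_t)² with V_GS = V_G − I_D·R_S = 2.39 − 1.8·I_D.
Substituting gives 5.02·I_D² − 6.54·I_D + 1.53 = 0, with roots I_D = 0.305 or 0.997 mA.
The root I_D = 0.997 mA gives V_GS = 0.598 V ≤ V_t, so take I_D = 0.305 mA.
Then V_GS = 1.84 V and V_DS = V_DD − I_D(R_D+R_S) = 14 − 0.305×6.5 = 12 V.
Saturation requires V_DS ≥ V_GS − V_t = 0.443 V; 12 ≥ 0.443 ✓.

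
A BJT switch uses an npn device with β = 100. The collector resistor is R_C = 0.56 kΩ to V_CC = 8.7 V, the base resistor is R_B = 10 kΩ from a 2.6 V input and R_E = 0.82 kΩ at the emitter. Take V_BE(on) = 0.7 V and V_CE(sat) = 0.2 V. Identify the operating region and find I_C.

Assume active. Base-emitter loop: I_B = (V_BB − V_BE)/(R_B + (β+1)R_E) = (2.6 − 0.7)/(10 + 101×0.82) = 0.0205 mA.
I_C = β·I_B = 100×0.0205 = 2.05 mA.
V_CE = V_CC − I_C·R_C − I_E·R_E = 8.7 − 2.05×0.56 − 2.07×0.82 = 5.86 V > V_CE(sat), so the active-region assumption holds.

active; I_C ≈ 2 mA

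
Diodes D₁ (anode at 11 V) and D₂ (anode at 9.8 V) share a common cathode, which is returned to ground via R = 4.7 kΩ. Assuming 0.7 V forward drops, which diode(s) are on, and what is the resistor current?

Only D₁ conducts; I_R ≈ 2.2 mA

Assume both conduct. Then node N would need to be at both 11−0.7 = 10.3 V and 9.8−0.7 = 9.1 V, which is impossible.
Assume only D₁ conducts: V_N = 11 − 0.7 = 10.3 V, so I_R = 10.3/4.7 = 2.19 mA.
Check D₂: its anode-to-cathode voltage is 9.8 − 10.3 = -0.5 V < 0.7 V, so it is off. The assumption is consistent.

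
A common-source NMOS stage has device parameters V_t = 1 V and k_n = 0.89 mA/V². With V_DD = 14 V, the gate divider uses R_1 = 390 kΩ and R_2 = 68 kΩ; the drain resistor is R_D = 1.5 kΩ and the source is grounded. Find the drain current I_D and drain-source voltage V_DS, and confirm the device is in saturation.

I_D ≈ 0.52 mA, V_DS ≈ 13 V

V_G = V_DD·R_2/(R_1+R_2) = 14×68/458 = 2.08 V. With the source grounded, V_GS = V_G = 2.08 V.
Assume saturation: I_D = (k_n/2)(V_GS − V_t)² = (0.89/2)×(2.08 − 1)² = 0.445×1.08² = 0.518 mA.
V_DS = V_DD − I_D·R_D = 14 − 0.518×1.5 = 13.2 V.
Saturation requires V_DS ≥ V_GS − V_t = 1.08 V; 13.2 ≥ 1.08 ✓.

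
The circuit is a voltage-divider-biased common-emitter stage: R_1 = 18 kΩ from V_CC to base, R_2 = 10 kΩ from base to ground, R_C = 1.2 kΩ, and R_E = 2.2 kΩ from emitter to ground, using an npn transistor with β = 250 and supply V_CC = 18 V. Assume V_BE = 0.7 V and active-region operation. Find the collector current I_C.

Thevenize the base divider: V_Th = V_CC·R_2/(R_1+R_2) = 18×10/28 = 6.43 V, R_Th = R_1‖R_2 = 6.43 kΩ.
Base-emitter loop: V_Th = I_B·R_Th + V_BE + (β+1)I_B·R_E, so I_B = (6.43 − 0.7) / (6.43 + 251×2.2) = 0.0103 mA.
I_C = β·I_B = 250×0.0103 = 2.56 mA, and I_E = (β+1)I_B = 2.57 mA.
V_CE = V_CC − I_C·R_C − I_E·R_E = 18 − 2.56×1.2 − 2.57×2.2 = 9.26 V.
V_CE = 9.26 V > 0.2 V confirms active-region operation.

I_C ≈ 2.6 mA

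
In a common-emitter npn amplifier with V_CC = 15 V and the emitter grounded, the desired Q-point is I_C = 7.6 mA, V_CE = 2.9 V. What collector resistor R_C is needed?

Collector loop: V_CC = I_C·R_C + V_CE.
R_C = (V_CC − V_CE)/I_C = (15 − 2.9)/7.6 = 1.59 kΩ.

R_C ≈ 1.6 kΩ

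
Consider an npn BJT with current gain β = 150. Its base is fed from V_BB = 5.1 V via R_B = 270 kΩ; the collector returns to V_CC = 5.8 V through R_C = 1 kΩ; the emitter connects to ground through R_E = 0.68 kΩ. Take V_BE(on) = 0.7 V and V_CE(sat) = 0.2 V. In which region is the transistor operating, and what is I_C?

active; I_C ≈ 1.8 mA

Assume active. Base-emitter loop: I_B = (V_BB − V_BE)/(R_B + (β+1)R_E) = (5.1 − 0.7)/(270 + 151×0.68) = 0.0118 mA.
I_C = β·I_B = 150×0.0118 = 1.77 mA.
V_CE = V_CC − I_C·R_C − I_E·R_E = 5.8 − 1.77×1 − 1.78×0.68 = 2.82 V > V_CE(sat), so the active-region assumption holds.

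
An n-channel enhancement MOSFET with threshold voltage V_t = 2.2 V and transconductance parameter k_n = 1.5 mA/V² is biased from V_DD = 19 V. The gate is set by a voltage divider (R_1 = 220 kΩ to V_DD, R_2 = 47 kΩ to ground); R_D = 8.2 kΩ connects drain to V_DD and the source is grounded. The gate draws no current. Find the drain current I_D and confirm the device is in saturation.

I_D ≈ 0.98 mA

V_G = V_DD·R_2/(R_1+R_2) = 19×47/267 = 3.34 V. With the source grounded, V_GS = V_G = 3.34 V.
Assume saturation: I_D = (k_n/2)(V_GS − V_t)² = (1.5/2)×(3.34 − 2.2)² = 0.75×1.14² = 0.983 mA.
V_DS = V_DD − I_D·R_D = 19 − 0.983×8.2 = 10.9 V.
Saturation requires V_DS ≥ V_GS − V_t = 1.14 V; 10.9 ≥ 1.14 ✓.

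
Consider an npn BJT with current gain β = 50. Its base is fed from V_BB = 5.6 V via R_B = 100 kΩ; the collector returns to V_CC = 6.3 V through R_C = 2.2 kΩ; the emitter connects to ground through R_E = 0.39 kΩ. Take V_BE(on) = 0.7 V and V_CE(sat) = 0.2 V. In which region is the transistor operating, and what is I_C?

Assume active. Base-emitter loop: I_B = (V_BB − V_BE)/(R_B + (β+1)R_E) = (5.6 − 0.7)/(100 + 51×0.39) = 0.0409 mA.
I_C = β·I_B = 50×0.0409 = 2.04 mA.
V_CE = V_CC − I_C·R_C − I_E·R_E = 6.3 − 2.04×2.2 − 2.08×0.39 = 0.991 V > V_CE(sat), so the active-region assumption holds.

active; I_C ≈ 2 mA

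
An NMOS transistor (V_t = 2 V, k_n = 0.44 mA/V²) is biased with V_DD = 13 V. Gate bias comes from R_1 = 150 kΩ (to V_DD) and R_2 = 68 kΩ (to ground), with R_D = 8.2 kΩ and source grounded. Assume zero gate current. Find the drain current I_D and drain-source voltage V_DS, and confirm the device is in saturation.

I_D ≈ 0.93 mA, V_DS ≈ 5.4 V

V_G = V_DD·R_2/(R_1+R_2) = 13×68/218 = 4.06 V. With the source grounded, V_GS = V_G = 4.06 V.
Assume saturation: I_D = (k_n/2)(V_GS − V_t)² = (0.44/2)×(4.06 − 2)² = 0.22×2.06² = 0.929 mA.
V_DS = V_DD − I_D·R_D = 13 − 0.929×8.2 = 5.38 V.
Saturation requires V_DS ≥ V_GS − V_t = 2.06 V; 5.38 ≥ 2.06 ✓.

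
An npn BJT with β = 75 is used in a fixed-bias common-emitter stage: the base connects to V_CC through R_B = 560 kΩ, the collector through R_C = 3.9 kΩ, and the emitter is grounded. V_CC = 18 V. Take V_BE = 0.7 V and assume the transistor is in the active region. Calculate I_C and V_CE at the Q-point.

I_C ≈ 2.3 mA, V_CE ≈ 9 V

Base loop: V_CC = I_B·R_B + V_BE, so I_B = (18 − 0.7)/560 kΩ = 0.0309 mA.
In the active region I_C = β·I_B = 75 × 0.0309 = 2.32 mA.
Collector loop: V_CE = V_CC − I_C·R_C = 18 − 2.32×3.9 = 8.96 V.
Since V_CE = 8.96 V > V_CE(sat) ≈ 0.2 V, the transistor is in the active region as assumed.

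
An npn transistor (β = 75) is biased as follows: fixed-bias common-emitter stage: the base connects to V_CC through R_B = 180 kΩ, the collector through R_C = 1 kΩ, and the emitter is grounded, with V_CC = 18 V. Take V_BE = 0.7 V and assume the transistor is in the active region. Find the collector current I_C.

Base loop: V_CC = I_B·R_B + V_BE, so I_B = (18 − 0.7)/180 kΩ = 0.0961 mA.
In the active region I_C = β·I_B = 75 × 0.0961 = 7.21 mA.
Collector loop: V_CE = V_CC − I_C·R_C = 18 − 7.21×1 = 10.8 V.
Since V_CE = 10.8 V > V_CE(sat) ≈ 0.2 V, the transistor is in the active region as assumed.

I_C ≈ 7.2 mA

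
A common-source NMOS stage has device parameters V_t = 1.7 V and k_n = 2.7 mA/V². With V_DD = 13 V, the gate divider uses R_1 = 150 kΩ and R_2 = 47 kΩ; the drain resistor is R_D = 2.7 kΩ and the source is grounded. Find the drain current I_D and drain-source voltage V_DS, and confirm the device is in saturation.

V_G = V_DD·R_2/(R_1+R_2) = 13×47/197 = 3.1 V. With the source grounded, V_GS = V_G = 3.1 V.
Assume saturation: I_D = (k_n/2)(V_GS − V_t)² = (2.7/2)×(3.1 − 1.7)² = 1.35×1.4² = 2.65 mA.
V_DS = V_DD − I_D·R_D = 13 − 2.65×2.7 = 5.84 V.
Saturation requires V_DS ≥ V_GS − V_t = 1.4 V; 5.84 ≥ 1.4 ✓.

I_D ≈ 2.7 mA, V_DS ≈ 5.8 V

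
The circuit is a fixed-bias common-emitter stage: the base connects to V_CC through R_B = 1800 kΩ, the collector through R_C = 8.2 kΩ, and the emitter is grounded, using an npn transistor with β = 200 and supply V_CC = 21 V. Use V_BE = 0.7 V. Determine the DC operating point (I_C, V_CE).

Base loop: V_CC = I_B·R_B + V_BE, so I_B = (21 − 0.7)/1800 kΩ = 0.0113 mA.
In the active region I_C = β·I_B = 200 × 0.0113 = 2.26 mA.
Collector loop: V_CE = V_CC − I_C·R_C = 21 − 2.26×8.2 = 2.5 V.
Since V_CE = 2.5 V > V_CE(sat) ≈ 0.2 V, the transistor is in the active region as assumed.

I_C ≈ 2.3 mA, V_CE ≈ 2.5 V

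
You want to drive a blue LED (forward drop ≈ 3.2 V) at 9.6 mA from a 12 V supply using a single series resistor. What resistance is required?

The resistor drops V_S − V_D = 12 − 3.2 = 8.8 V at 9.6 mA.
R = 8.8 V / 9.6 mA = 0.917 kΩ.

R ≈ 0.92 kΩ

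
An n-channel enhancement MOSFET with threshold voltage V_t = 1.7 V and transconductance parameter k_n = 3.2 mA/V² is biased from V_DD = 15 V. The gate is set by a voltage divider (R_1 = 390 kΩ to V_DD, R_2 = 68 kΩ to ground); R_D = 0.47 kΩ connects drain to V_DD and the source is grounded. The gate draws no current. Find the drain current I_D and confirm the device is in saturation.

V_G = V_DD·R_2/(R_1+R_2) = 15×68/458 = 2.23 V. With the source grounded, V_GS = V_G = 2.23 V.
Assume saturation: I_D = (k_n/2)(V_GS − V_t)² = (3.2/2)×(2.23 − 1.7)² = 1.6×0.527² = 0.444 mA.
V_DS = V_DD − I_D·R_D = 15 − 0.444×0.47 = 14.8 V.
Saturation requires V_DS ≥ V_GS − V_t = 0.527 V; 14.8 ≥ 0.527 ✓.

I_D ≈ 0.44 mA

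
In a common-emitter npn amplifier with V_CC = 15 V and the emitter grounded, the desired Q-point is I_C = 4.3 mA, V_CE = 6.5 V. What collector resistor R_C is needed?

R_C ≈ 2 kΩ

Collector loop: V_CC = I_C·R_C + V_CE.
R_C = (V_CC − V_CE)/I_C = (15 − 6.5)/4.3 = 1.98 kΩ.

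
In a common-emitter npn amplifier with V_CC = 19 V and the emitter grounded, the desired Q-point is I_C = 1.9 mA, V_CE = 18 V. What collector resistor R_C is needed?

R_C ≈ 0.53 kΩ

Collector loop: V_CC = I_C·R_C + V_CE.
R_C = (V_CC − V_CE)/I_C = (19 − 18)/1.9 = 0.526 kΩ.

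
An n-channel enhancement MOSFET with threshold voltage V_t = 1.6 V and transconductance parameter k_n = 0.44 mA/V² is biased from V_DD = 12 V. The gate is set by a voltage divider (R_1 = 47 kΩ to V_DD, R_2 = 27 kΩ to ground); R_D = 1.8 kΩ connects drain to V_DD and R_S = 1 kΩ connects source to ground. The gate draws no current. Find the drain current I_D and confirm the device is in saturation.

I_D ≈ 0.83 mA

V_G = V_DD·R_2/(R_1+R_2) = 12×27/74 = 4.38 V.
Assume saturation: I_D = (k_n/2)(V_GS − V_t)² with V_GS = V_G − I_D·R_S = 4.38 − 1·I_D.
Substituting gives 0.22·I_D² − 2.22·I_D + 1.7 = 0, with roots I_D = 0.833 or 9.27 mA.
The root I_D = 9.27 mA gives V_GS = -4.89 V ≤ V_t, so take I_D = 0.833 mA.
Then V_GS = 3.55 V and V_DS = V_DD − I_D(R_D+R_S) = 12 − 0.833×2.8 = 9.67 V.
Saturation requires V_DS ≥ V_GS − V_t = 1.95 V; 9.67 ≥ 1.95 ✓.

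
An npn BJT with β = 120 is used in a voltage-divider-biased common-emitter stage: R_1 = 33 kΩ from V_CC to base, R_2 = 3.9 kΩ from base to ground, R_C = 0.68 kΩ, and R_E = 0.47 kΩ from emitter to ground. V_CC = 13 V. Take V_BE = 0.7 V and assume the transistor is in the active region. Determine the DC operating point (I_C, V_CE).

Thevenize the base divider: V_Th = V_CC·R_2/(R_1+R_2) = 13×3.9/36.9 = 1.37 V, R_Th = R_1‖R_2 = 3.49 kΩ.
Base-emitter loop: V_Th = I_B·R_Th + V_BE + (β+1)I_B·R_E, so I_B = (1.37 − 0.7) / (3.49 + 121×0.47) = 0.0112 mA.
I_C = β·I_B = 120×0.0112 = 1.34 mA, and I_E = (β+1)I_B = 1.35 mA.
V_CE = V_CC − I_C·R_C − I_E·R_E = 13 − 1.34×0.68 − 1.35×0.47 = 11.5 V.
V_CE = 11.5 V > 0.2 V confirms active-region operation.

I_C ≈ 1.3 mA, V_CE ≈ 11 V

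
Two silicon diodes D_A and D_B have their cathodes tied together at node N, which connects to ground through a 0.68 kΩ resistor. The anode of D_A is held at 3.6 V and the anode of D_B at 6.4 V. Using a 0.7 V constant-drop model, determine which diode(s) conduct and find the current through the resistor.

Assume both conduct. Then node N would need to be at both 3.6−0.7 = 2.9 V and 6.4−0.7 = 5.7 V, which is impossible.
Assume only D_B conducts: V_N = 6.4 − 0.7 = 5.7 V, so I_R = 5.7/0.68 = 8.38 mA.
Check D_A: its anode-to-cathode voltage is 3.6 − 5.7 = -2.1 V < 0.7 V, so it is off. The assumption is consistent.

Only D_B conducts; I_R ≈ 8.4 mA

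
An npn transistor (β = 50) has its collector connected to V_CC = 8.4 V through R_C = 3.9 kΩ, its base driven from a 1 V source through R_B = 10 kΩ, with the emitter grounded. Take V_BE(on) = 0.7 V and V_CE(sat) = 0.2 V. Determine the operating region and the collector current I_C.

active; I_C ≈ 1.5 mA

Assume active. Base-emitter loop: I_B = (V_BB − V_BE)/R_B = (1 − 0.7)/10 = 0.03 mA.
I_C = β·I_B = 50×0.03 = 1.5 mA.
V_CE = V_CC − I_C·R_C = 8.4 − 1.5×3.9 = 2.55 V > V_CE(sat), so the active-region assumption holds.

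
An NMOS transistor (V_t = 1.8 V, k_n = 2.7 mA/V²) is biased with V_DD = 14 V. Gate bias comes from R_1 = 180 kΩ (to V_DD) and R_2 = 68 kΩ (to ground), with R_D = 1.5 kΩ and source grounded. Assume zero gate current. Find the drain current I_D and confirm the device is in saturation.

V_G = V_DD·R_2/(R_1+R_2) = 14×68/248 = 3.84 V. With the source grounded, V_GS = V_G = 3.84 V.
Assume saturation: I_D = (k_n/2)(V_GS − V_t)² = (2.7/2)×(3.84 − 1.8)² = 1.35×2.04² = 5.61 mA.
V_DS = V_DD − I_D·R_D = 14 − 5.61×1.5 = 5.58 V.
Saturation requires V_DS ≥ V_GS − V_t = 2.04 V; 5.58 ≥ 2.04 ✓.

I_D ≈ 5.6 mA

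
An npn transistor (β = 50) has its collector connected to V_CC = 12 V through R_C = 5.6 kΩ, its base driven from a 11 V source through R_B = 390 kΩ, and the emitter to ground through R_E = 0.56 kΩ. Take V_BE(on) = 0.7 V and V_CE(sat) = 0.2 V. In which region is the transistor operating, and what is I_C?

active; I_C ≈ 1.2 mA

Assume active. Base-emitter loop: I_B = (V_BB − V_BE)/(R_B + (β+1)R_E) = (11 − 0.7)/(390 + 51×0.56) = 0.0246 mA.
I_C = β·I_B = 50×0.0246 = 1.23 mA.
V_CE = V_CC − I_C·R_C − I_E·R_E = 12 − 1.23×5.6 − 1.26×0.56 = 4.41 V > V_CE(sat), so the active-region assumption holds.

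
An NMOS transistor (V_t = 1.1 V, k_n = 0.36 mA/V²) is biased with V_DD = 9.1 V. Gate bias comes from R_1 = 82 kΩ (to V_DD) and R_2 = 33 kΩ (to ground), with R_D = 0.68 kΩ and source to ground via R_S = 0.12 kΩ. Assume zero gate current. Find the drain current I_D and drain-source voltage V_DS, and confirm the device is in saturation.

I_D ≈ 0.39 mA, V_DS ≈ 8.8 V

V_G = V_DD·R_2/(R_1+R_2) = 9.1×33/115 = 2.61 V.
Assume saturation: I_D = (k_n/2)(V_GS − V_t)² with V_GS = V_G − I_D·R_S = 2.61 − 0.12·I_D.
Substituting gives 0.00259·I_D² − 1.07·I_D + 0.411 = 0, with roots I_D = 0.386 or 411 mA.
The root I_D = 411 mA gives V_GS = -46.7 V ≤ V_t, so take I_D = 0.386 mA.
Then V_GS = 2.56 V and V_DS = V_DD − I_D(R_D+R_S) = 9.1 − 0.386×0.8 = 8.79 V.
Saturation requires V_DS ≥ V_GS − V_t = 1.46 V; 8.79 ≥ 1.46 ✓.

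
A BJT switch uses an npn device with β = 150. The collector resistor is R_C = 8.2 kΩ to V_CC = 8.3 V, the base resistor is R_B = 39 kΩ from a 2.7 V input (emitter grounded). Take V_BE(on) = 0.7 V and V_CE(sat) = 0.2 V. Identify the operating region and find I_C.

saturation; I_C ≈ 0.99 mA

Assume active: I_B = (2.7 − 0.7)/39 = 0.0513 mA, giving I_C = β·I_B = 7.69 mA.
But then V_CE = 8.3 − 7.69×8.2 = -54.8 V < V_CE(sat) = 0.2 V — impossible in the active region.
So the transistor is saturated. With V_CE = 0.2 V, I_C = (V_CC − 0.2)/R_C = 8.1/8.2 = 0.988 mA.
Check: β·I_B = 7.69 mA > I_C = 0.988 mA, confirming saturation.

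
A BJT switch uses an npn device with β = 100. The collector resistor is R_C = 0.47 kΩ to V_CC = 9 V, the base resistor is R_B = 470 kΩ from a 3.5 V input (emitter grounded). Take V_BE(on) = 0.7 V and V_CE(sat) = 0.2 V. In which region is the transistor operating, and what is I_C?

Assume active. Base-emitter loop: I_B = (V_BB − V_BE)/R_B = (3.5 − 0.7)/470 = 0.00596 mA.
I_C = β·I_B = 100×0.00596 = 0.596 mA.
V_CE = V_CC − I_C·R_C = 9 − 0.596×0.47 = 8.72 V > V_CE(sat), so the active-region assumption holds.

active; I_C ≈ 0.6 mA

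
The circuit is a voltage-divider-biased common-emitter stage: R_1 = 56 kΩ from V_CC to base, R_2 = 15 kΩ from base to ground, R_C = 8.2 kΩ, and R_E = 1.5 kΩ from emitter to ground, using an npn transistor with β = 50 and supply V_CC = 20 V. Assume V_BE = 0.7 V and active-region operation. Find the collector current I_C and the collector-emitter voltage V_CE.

I_C ≈ 2 mA, V_CE ≈ 0.58 V

Thevenize the base divider: V_Th = V_CC·R_2/(R_1+R_2) = 20×15/71 = 4.23 V, R_Th = R_1‖R_2 = 11.8 kΩ.
Base-emitter loop: V_Th = I_B·R_Th + V_BE + (β+1)I_B·R_E, so I_B = (4.23 − 0.7) / (11.8 + 51×1.5) = 0.0399 mA.
I_C = β·I_B = 50×0.0399 = 2 mA, and I_E = (β+1)I_B = 2.04 mA.
V_CE = V_CC − I_C·R_C − I_E·R_E = 20 − 2×8.2 − 2.04×1.5 = 0.583 V.
V_CE = 0.583 V > 0.2 V confirms active-region operation.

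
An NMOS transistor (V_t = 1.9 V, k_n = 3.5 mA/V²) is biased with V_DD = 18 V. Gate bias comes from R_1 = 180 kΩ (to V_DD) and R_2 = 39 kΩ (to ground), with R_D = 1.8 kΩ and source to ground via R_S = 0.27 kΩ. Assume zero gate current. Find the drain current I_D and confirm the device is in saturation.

I_D ≈ 1.5 mA

V_G = V_DD·R_2/(R_1+R_2) = 18×39/219 = 3.21 V.
Assume saturation: I_D = (k_n/2)(V_GS − V_t)² with V_GS = V_G − I_D·R_S = 3.21 − 0.27·I_D.
Substituting gives 0.128·I_D² − 2.23·I_D + 2.98 = 0, with roots I_D = 1.46 or 16.1 mA.
The root I_D = 16.1 mA gives V_GS = -1.13 V ≤ V_t, so take I_D = 1.46 mA.
Then V_GS = 2.81 V and V_DS = V_DD − I_D(R_D+R_S) = 18 − 1.46×2.07 = 15 V.
Saturation requires V_DS ≥ V_GS − V_t = 0.912 V; 15 ≥ 0.912 ✓.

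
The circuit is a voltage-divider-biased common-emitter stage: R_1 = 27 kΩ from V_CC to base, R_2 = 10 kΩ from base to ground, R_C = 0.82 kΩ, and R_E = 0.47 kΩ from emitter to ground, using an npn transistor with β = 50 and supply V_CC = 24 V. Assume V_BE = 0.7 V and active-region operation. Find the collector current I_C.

I_C ≈ 9.3 mA

Thevenize the base divider: V_Th = V_CC·R_2/(R_1+R_2) = 24×10/37 = 6.49 V, R_Th = R_1‖R_2 = 7.3 kΩ.
Base-emitter loop: V_Th = I_B·R_Th + V_BE + (β+1)I_B·R_E, so I_B = (6.49 − 0.7) / (7.3 + 51×0.47) = 0.185 mA.
I_C = β·I_B = 50×0.185 = 9.25 mA, and I_E = (β+1)I_B = 9.44 mA.
V_CE = V_CC − I_C·R_C − I_E·R_E = 24 − 9.25×0.82 − 9.44×0.47 = 12 V.
V_CE = 12 V > 0.2 V confirms active-region operation.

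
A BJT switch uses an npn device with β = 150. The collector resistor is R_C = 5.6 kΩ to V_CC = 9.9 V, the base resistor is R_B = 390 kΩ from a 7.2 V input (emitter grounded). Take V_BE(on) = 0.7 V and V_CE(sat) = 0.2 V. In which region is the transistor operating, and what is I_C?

Assume active: I_B = (7.2 − 0.7)/390 = 0.0167 mA, giving I_C = β·I_B = 2.5 mA.
But then V_CE = 9.9 − 2.5×5.6 = -4.1 V < V_CE(sat) = 0.2 V — impossible in the active region.
So the transistor is saturated. With V_CE = 0.2 V, I_C = (V_CC − 0.2)/R_C = 9.7/5.6 = 1.73 mA.
Check: β·I_B = 2.5 mA > I_C = 1.73 mA, confirming saturation.

saturation; I_C ≈ 1.7 mA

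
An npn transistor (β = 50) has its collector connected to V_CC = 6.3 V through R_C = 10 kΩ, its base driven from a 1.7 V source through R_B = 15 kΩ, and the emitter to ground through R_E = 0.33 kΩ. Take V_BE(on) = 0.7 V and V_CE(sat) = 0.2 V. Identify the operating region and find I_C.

Assume active: I_B = (1.7 − 0.7)/(15 + 51×0.33) = 0.0314 mA, I_C = β·I_B = 1.57 mA.
Then V_CE = 6.3 − 1.57×10 − 1.6×0.33 = -9.94 V < 0.2 V — the active assumption fails.
Re-solve with V_CE = 0.2 V. KCL at the emitter: V_E/R_E = (V_BB−0.7−V_E)/R_B + (V_CC−0.2−V_E)/R_C, giving V_E = 0.212 V.
I_C = (V_CC − 0.2 − V_E)/R_C = (6.1 − 0.212)/10 = 0.589 mA.
Check: I_B = (1 − 0.212)/15 = 0.0526 mA, and β·I_B = 2.63 mA > I_C, confirming saturation.

saturation; I_C ≈ 0.59 mA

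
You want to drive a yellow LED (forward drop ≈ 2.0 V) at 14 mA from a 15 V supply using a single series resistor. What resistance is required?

The resistor drops V_S − V_D = 15 − 2.0 = 13 V at 14 mA.
R = 13 V / 14 mA = 0.929 kΩ.

R ≈ 0.93 kΩ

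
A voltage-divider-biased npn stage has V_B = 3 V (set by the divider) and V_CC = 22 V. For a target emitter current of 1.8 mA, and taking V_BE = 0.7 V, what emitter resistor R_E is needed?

R_E ≈ 1.3 kΩ

V_E = V_B − V_BE = 3 − 0.7 = 2.3 V.
R_E = V_E / I_E = 2.3 / 1.8 = 1.28 kΩ.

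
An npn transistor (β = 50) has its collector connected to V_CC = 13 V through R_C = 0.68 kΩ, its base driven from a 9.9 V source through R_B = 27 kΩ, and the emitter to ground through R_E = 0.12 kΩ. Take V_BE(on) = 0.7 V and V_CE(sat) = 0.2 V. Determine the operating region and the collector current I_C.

Assume active. Base-emitter loop: I_B = (V_BB − V_BE)/(R_B + (β+1)R_E) = (9.9 − 0.7)/(27 + 51×0.12) = 0.278 mA.
I_C = β·I_B = 50×0.278 = 13.9 mA.
V_CE = V_CC − I_C·R_C − I_E·R_E = 13 − 13.9×0.68 − 14.2×0.12 = 1.86 V > V_CE(sat), so the active-region assumption holds.

active; I_C ≈ 14 mA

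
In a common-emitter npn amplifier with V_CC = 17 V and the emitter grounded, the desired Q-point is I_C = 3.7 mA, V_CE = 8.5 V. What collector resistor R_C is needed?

R_C ≈ 2.3 kΩ

Collector loop: V_CC = I_C·R_C + V_CE.
R_C = (V_CC − V_CE)/I_C = (17 − 8.5)/3.7 = 2.3 kΩ.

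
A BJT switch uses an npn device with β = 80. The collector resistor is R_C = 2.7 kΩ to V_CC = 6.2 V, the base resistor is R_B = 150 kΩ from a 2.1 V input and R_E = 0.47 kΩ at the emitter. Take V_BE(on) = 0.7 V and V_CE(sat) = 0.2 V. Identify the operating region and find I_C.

active; I_C ≈ 0.6 mA

Assume active. Base-emitter loop: I_B = (V_BB − V_BE)/(R_B + (β+1)R_E) = (2.1 − 0.7)/(150 + 81×0.47) = 0.00744 mA.
I_C = β·I_B = 80×0.00744 = 0.596 mA.
V_CE = V_CC − I_C·R_C − I_E·R_E = 6.2 − 0.596×2.7 − 0.603×0.47 = 4.31 V > V_CE(sat), so the active-region assumption holds.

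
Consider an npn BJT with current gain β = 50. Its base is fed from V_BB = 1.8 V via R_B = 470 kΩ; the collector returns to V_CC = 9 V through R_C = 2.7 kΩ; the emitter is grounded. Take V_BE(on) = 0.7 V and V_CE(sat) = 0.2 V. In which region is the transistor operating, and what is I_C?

Assume active. Base-emitter loop: I_B = (V_BB − V_BE)/R_B = (1.8 − 0.7)/470 = 0.00234 mA.
I_C = β·I_B = 50×0.00234 = 0.117 mA.
V_CE = V_CC − I_C·R_C = 9 − 0.117×2.7 = 8.68 V > V_CE(sat), so the active-region assumption holds.

active; I_C ≈ 0.12 mA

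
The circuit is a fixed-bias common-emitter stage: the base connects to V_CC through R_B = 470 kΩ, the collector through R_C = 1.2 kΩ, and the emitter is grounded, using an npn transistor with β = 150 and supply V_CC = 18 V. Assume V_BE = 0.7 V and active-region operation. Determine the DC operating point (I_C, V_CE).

I_C ≈ 5.5 mA, V_CE ≈ 11 V

Base loop: V_CC = I_B·R_B + V_BE, so I_B = (18 − 0.7)/470 kΩ = 0.0368 mA.
In the active region I_C = β·I_B = 150 × 0.0368 = 5.52 mA.
Collector loop: V_CE = V_CC − I_C·R_C = 18 − 5.52×1.2 = 11.4 V.
Since V_CE = 11.4 V > V_CE(sat) ≈ 0.2 V, the transistor is in the active region as assumed.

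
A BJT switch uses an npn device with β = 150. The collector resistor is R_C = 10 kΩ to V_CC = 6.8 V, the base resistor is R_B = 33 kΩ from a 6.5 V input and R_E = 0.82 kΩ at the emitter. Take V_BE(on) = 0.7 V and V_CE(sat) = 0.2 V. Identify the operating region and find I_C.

Assume active: I_B = (6.5 − 0.7)/(33 + 151×0.82) = 0.037 mA, I_C = β·I_B = 5.55 mA.
Then V_CE = 6.8 − 5.55×10 − 5.58×0.82 = -53.3 V < 0.2 V — the active assumption fails.
Re-solve with V_CE = 0.2 V. KCL at the emitter: V_E/R_E = (V_BB−0.7−V_E)/R_B + (V_CC−0.2−V_E)/R_C, giving V_E = 0.619 V.
I_C = (V_CC − 0.2 − V_E)/R_C = (6.6 − 0.619)/10 = 0.598 mA.
Check: I_B = (5.8 − 0.619)/33 = 0.157 mA, and β·I_B = 23.5 mA > I_C, confirming saturation.

saturation; I_C ≈ 0.6 mA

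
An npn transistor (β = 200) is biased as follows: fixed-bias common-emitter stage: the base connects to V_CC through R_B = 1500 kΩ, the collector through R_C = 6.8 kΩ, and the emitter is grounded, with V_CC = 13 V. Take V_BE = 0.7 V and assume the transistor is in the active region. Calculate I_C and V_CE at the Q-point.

I_C ≈ 1.6 mA, V_CE ≈ 1.8 V

Base loop: V_CC = I_B·R_B + V_BE, so I_B = (13 − 0.7)/1500 kΩ = 0.0082 mA.
In the active region I_C = β·I_B = 200 × 0.0082 = 1.64 mA.
Collector loop: V_CE = V_CC − I_C·R_C = 13 − 1.64×6.8 = 1.85 V.
Since V_CE = 1.85 V > V_CE(sat) ≈ 0.2 V, the transistor is in the active region as assumed.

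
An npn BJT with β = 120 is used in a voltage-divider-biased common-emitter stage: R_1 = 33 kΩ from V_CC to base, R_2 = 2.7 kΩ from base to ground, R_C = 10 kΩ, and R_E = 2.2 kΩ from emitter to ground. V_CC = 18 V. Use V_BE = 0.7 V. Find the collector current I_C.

I_C ≈ 0.3 mA

Thevenize the base divider: V_Th = V_CC·R_2/(R_1+R_2) = 18×2.7/35.7 = 1.36 V, R_Th = R_1‖R_2 = 2.5 kΩ.
Base-emitter loop: V_Th = I_B·R_Th + V_BE + (β+1)I_B·R_E, so I_B = (1.36 − 0.7) / (2.5 + 121×2.2) = 0.00246 mA.
I_C = β·I_B = 120×0.00246 = 0.295 mA, and I_E = (β+1)I_B = 0.298 mA.
V_CE = V_CC − I_C·R_C − I_E·R_E = 18 − 0.295×10 − 0.298×2.2 = 14.4 V.
V_CE = 14.4 V > 0.2 V confirms active-region operation.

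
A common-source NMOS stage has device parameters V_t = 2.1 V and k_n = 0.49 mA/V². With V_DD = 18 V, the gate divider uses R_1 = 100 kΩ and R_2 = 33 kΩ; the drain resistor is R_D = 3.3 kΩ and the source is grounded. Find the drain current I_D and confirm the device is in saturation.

I_D ≈ 1.4 mA

V_G = V_DD·R_2/(R_1+R_2) = 18×33/133 = 4.47 V. With the source grounded, V_GS = V_G = 4.47 V.
Assume saturation: I_D = (k_n/2)(V_GS − V_t)² = (0.49/2)×(4.47 − 2.1)² = 0.245×2.37² = 1.37 mA.
V_DS = V_DD − I_D·R_D = 18 − 1.37×3.3 = 13.5 V.
Saturation requires V_DS ≥ V_GS − V_t = 2.37 V; 13.5 ≥ 2.37 ✓.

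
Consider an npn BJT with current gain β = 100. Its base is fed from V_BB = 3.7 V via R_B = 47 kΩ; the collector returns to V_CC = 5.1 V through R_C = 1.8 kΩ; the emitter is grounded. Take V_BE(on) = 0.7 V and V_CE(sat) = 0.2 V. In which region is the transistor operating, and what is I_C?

Assume active: I_B = (3.7 − 0.7)/47 = 0.0638 mA, giving I_C = β·I_B = 6.38 mA.
But then V_CE = 5.1 − 6.38×1.8 = -6.39 V < V_CE(sat) = 0.2 V — impossible in the active region.
So the transistor is saturated. With V_CE = 0.2 V, I_C = (V_CC − 0.2)/R_C = 4.9/1.8 = 2.72 mA.
Check: β·I_B = 6.38 mA > I_C = 2.72 mA, confirming saturation.

saturation; I_C ≈ 2.7 mA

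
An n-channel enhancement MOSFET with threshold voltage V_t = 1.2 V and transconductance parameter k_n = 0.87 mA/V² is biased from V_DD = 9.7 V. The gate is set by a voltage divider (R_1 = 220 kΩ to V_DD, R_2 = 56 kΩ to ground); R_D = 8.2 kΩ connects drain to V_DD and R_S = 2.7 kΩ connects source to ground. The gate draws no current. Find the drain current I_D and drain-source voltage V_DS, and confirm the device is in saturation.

I_D ≈ 0.1 mA, V_DS ≈ 8.6 V

V_G = V_DD·R_2/(R_1+R_2) = 9.7×56/276 = 1.97 V.
Assume saturation: I_D = (k_n/2)(V_GS − V_t)² with V_GS = V_G − I_D·R_S = 1.97 − 2.7·I_D.
Substituting gives 3.17·I_D² − 2.8·I_D + 0.257 = 0, with roots I_D = 0.104 or 0.781 mA.
The root I_D = 0.781 mA gives V_GS = -0.14 V ≤ V_t, so take I_D = 0.104 mA.
Then V_GS = 1.69 V and V_DS = V_DD − I_D(R_D+R_S) = 9.7 − 0.104×10.9 = 8.57 V.
Saturation requires V_DS ≥ V_GS − V_t = 0.488 V; 8.57 ≥ 0.488 ✓.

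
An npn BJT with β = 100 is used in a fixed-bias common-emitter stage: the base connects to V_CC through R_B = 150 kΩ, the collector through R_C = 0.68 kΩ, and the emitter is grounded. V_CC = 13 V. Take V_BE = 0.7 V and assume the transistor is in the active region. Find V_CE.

V_CE ≈ 7.4 V

Base loop: V_CC = I_B·R_B + V_BE, so I_B = (13 − 0.7)/150 kΩ = 0.082 mA.
In the active region I_C = β·I_B = 100 × 0.082 = 8.2 mA.
Collector loop: V_CE = V_CC − I_C·R_C = 13 − 8.2×0.68 = 7.42 V.
Since V_CE = 7.42 V > V_CE(sat) ≈ 0.2 V, the transistor is in the active region as assumed.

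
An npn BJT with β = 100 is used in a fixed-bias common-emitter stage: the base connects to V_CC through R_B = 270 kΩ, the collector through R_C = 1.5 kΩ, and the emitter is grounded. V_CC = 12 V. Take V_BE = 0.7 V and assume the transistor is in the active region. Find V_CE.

V_CE ≈ 5.7 V

Base loop: V_CC = I_B·R_B + V_BE, so I_B = (12 − 0.7)/270 kΩ = 0.0419 mA.
In the active region I_C = β·I_B = 100 × 0.0419 = 4.19 mA.
Collector loop: V_CE = V_CC − I_C·R_C = 12 − 4.19×1.5 = 5.72 V.
Since V_CE = 5.72 V > V_CE(sat) ≈ 0.2 V, the transistor is in the active region as assumed.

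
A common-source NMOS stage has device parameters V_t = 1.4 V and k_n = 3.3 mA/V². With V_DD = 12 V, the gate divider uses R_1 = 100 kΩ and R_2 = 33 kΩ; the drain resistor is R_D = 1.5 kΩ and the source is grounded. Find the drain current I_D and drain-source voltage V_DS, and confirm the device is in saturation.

I_D ≈ 4.1 mA, V_DS ≈ 5.8 V

V_G = V_DD·R_2/(R_1+R_2) = 12×33/133 = 2.98 V. With the source grounded, V_GS = V_G = 2.98 V.
Assume saturation: I_D = (k_n/2)(V_GS − V_t)² = (3.3/2)×(2.98 − 1.4)² = 1.65×1.58² = 4.11 mA.
V_DS = V_DD − I_D·R_D = 12 − 4.11×1.5 = 5.84 V.
Saturation requires V_DS ≥ V_GS − V_t = 1.58 V; 5.84 ≥ 1.58 ✓.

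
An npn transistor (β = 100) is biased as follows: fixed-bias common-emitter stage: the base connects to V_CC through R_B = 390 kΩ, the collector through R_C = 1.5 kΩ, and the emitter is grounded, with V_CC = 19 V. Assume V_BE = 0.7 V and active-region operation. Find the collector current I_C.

Base loop: V_CC = I_B·R_B + V_BE, so I_B = (19 − 0.7)/390 kΩ = 0.0469 mA.
In the active region I_C = β·I_B = 100 × 0.0469 = 4.69 mA.
Collector loop: V_CE = V_CC − I_C·R_C = 19 − 4.69×1.5 = 12 V.
Since V_CE = 12 V > V_CE(sat) ≈ 0.2 V, the transistor is in the active region as assumed.

I_C ≈ 4.7 mA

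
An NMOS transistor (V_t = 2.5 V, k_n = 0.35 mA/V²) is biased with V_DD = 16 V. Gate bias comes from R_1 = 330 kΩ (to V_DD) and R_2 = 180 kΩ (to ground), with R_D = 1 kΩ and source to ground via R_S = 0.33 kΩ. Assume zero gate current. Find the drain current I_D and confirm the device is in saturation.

V_G = V_DD·R_2/(R_1+R_2) = 16×180/510 = 5.65 V.
Assume saturation: I_D = (k_n/2)(V_GS − V_t)² with V_GS = V_G − I_D·R_S = 5.65 − 0.33·I_D.
Substituting gives 0.0191·I_D² − 1.36·I_D + 1.73 = 0, with roots I_D = 1.29 or 70.3 mA.
The root I_D = 70.3 mA gives V_GS = -17.5 V ≤ V_t, so take I_D = 1.29 mA.
Then V_GS = 5.22 V and V_DS = V_DD − I_D(R_D+R_S) = 16 − 1.29×1.33 = 14.3 V.
Saturation requires V_DS ≥ V_GS − V_t = 2.72 V; 14.3 ≥ 2.72 ✓.

I_D ≈ 1.3 mA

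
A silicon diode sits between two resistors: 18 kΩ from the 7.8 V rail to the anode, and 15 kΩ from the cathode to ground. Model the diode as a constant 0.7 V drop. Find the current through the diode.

The two resistors are in series with the diode, so KVL gives 7.8 = I·18 + 0.7 + I·15.
I = (7.8 − 0.7) / (18 + 15) kΩ = 7.1 / 33 = 0.215 mA.

I ≈ 0.22 mA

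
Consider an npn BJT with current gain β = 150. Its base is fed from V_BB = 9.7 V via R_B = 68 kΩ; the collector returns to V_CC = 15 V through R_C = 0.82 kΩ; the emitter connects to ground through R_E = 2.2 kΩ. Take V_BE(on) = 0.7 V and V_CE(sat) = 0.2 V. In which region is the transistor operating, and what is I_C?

active; I_C ≈ 3.4 mA

Assume active. Base-emitter loop: I_B = (V_BB − V_BE)/(R_B + (β+1)R_E) = (9.7 − 0.7)/(68 + 151×2.2) = 0.0225 mA.
I_C = β·I_B = 150×0.0225 = 3.37 mA.
V_CE = V_CC − I_C·R_C − I_E·R_E = 15 − 3.37×0.82 − 3.4×2.2 = 4.76 V > V_CE(sat), so the active-region assumption holds.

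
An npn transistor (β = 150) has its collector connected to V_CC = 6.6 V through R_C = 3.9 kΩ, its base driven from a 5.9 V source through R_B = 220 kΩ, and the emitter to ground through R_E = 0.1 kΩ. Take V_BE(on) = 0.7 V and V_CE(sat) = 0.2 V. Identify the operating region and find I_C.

saturation; I_C ≈ 1.6 mA

Assume active: I_B = (5.9 − 0.7)/(220 + 151×0.1) = 0.0221 mA, I_C = β·I_B = 3.32 mA.
Then V_CE = 6.6 − 3.32×3.9 − 3.34×0.1 = -6.67 V < 0.2 V — the active assumption fails.
Re-solve with V_CE = 0.2 V. KCL at the emitter: V_E/R_E = (V_BB−0.7−V_E)/R_B + (V_CC−0.2−V_E)/R_C, giving V_E = 0.162 V.
I_C = (V_CC − 0.2 − V_E)/R_C = (6.4 − 0.162)/3.9 = 1.6 mA.
Check: I_B = (5.2 − 0.162)/220 = 0.0229 mA, and β·I_B = 3.43 mA > I_C, confirming saturation.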